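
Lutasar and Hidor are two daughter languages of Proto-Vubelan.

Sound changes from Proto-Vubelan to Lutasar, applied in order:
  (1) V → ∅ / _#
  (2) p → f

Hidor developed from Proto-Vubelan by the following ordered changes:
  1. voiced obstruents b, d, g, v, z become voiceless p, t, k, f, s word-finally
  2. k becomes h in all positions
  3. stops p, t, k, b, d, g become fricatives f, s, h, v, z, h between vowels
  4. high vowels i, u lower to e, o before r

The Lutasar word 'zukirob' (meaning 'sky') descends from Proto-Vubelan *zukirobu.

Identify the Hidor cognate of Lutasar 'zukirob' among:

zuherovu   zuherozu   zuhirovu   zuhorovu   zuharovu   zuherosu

zuherovu

Hidor: *zukirobu
  zukirobu (rule 1 does not apply)
  zukirobu → zuhirobu   [unconditioned shift]
  zuhirobu → zuhirovu   [intervocalic lenition]
  zuhirovu → zuherovu   [pre-rhotic lowering]
  giving Hidor zuherovu.
Only 'zuherovu' matches the regular Hidor development of *zukirobu.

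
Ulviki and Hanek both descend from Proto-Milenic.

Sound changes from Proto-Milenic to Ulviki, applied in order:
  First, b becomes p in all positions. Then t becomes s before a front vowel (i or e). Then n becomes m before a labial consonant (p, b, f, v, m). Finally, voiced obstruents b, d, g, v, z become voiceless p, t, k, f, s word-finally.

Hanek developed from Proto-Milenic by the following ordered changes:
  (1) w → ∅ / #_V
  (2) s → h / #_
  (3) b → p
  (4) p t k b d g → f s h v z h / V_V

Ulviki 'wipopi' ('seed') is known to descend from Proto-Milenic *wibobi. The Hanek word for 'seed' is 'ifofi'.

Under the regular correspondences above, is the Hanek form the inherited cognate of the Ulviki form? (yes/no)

yes

Derive the expected Hanek reflex of *wibobi:
Hanek: *wibobi
  wibobi → ibobi   [glide loss]
  ibobi (rule 2 does not apply)
  ibobi → ipopi   [unconditioned shift]
  ipopi → ifofi   [intervocalic lenition]
  giving Hanek ifofi.
Hanek 'ifofi' matches the regular reflex exactly, so the pair is cognate.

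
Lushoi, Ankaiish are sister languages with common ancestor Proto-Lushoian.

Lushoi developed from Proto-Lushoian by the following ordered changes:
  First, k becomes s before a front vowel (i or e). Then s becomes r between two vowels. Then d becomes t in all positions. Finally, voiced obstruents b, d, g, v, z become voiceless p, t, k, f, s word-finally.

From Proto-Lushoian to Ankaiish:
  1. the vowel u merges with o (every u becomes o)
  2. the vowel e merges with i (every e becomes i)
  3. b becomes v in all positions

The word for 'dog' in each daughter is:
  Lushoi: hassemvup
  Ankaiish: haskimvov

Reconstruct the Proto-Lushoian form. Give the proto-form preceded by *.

*haskemvub

Position 8: Lushoi has u, Ankaiish has o. Lushoi preserves u here (none of its changes turn any other segment into u), so the proto-segment is *u.
Position 9: Lushoi has p, Ankaiish has v. Taking the neighbouring segments as reconstructed: Lushoi p could go back to *p or *b; Ankaiish v could go back to *b or *v — the one source consistent with every daughter is *b.
Continuing position by position gives *haskemvub; check it forward:
Lushoi: *haskemvub > hassemvub > hassemvup  (by palatalisation, final devoicing)
Ankaiish: start from *haskemvub.
  rule 1 (vowel merger): haskemvub → haskemvob
  rule 2 (vowel merger): haskemvob → haskimvob
  rule 3 (unconditioned shift): haskimvob → haskimvov
  ⇒ Ankaiish haskimvov
No other proto-form is consistent with every reflex, so the reconstruction is *haskemvub.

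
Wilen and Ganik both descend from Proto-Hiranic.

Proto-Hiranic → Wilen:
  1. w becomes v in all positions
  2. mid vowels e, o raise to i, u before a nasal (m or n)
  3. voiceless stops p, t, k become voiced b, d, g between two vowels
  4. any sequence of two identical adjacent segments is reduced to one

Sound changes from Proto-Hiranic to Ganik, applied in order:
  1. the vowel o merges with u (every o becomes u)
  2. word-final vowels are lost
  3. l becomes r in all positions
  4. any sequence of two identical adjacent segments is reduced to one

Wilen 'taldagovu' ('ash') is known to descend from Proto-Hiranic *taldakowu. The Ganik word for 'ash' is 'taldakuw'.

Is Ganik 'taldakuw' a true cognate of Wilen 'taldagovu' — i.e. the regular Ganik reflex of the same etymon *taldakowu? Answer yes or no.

Derive the expected Ganik reflex of *taldakowu:
Ganik: start from *taldakowu.
  rule 1 (vowel merger): taldakowu → taldakuwu
  rule 2 (apocope): taldakuwu → taldakuw
  rule 3 (unconditioned shift): taldakuw → tardakuw
  rule 4: no change — tardakuw
  ⇒ Ganik tardakuw
The regular Ganik reflex would be 'tardakuw', but the attested form is 'taldakuw'. The correspondence is irregular, so they are not cognates (the Ganik form has a different source).

no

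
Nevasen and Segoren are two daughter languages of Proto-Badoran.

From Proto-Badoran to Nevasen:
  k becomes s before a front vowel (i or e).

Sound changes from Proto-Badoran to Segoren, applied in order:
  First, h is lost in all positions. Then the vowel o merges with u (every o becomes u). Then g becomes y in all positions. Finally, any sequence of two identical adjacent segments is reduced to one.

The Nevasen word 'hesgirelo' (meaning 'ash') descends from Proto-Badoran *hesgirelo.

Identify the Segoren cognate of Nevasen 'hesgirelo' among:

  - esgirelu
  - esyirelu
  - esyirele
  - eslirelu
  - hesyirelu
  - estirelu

esyirelu

Segoren: start from *hesgirelo.
  rule 1 (h-loss): hesgirelo → esgirelo
  rule 2 (vowel merger): esgirelo → esgirelu
  rule 3 (unconditioned shift): esgirelu → esyirelu
  rule 4: no change — esyirelu
  ⇒ Segoren esyirelu
Among the options, 'esyirelu' alone shows every Segoren change applied in order.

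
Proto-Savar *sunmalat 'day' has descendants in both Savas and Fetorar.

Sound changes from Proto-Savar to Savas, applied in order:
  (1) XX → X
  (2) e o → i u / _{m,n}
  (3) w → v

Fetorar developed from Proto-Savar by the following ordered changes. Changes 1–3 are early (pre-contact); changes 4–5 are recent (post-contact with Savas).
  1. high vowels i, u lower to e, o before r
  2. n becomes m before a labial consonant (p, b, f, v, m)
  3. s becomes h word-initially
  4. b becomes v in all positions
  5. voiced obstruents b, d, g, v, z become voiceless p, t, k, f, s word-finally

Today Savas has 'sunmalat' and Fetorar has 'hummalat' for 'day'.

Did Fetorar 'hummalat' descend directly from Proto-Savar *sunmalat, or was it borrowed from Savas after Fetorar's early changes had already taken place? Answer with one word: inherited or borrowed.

inherited

If inherited, *sunmalat would pass through all of Fetorar's changes:
Fetorar: start from *sunmalat.
  rule 1: no change — sunmalat
  rule 2 (nasal place assimilation): sunmalat → summalat
  rule 3 (debuccalisation): summalat → hummalat
  rule 4: no change — hummalat
  rule 5: no change — hummalat
  ⇒ Fetorar hummalat
If borrowed from Savas 'sunmalat' after the early changes, it would undergo only the recent ones:
  rule 4 (unconditioned shift): no change (sunmalat)
  rule 5 (final devoicing): no change (sunmalat)
  ⇒ as a loan: sunmalat
Fetorar 'hummalat' matches the inherited outcome exactly, so it is an inherited cognate, not a loan.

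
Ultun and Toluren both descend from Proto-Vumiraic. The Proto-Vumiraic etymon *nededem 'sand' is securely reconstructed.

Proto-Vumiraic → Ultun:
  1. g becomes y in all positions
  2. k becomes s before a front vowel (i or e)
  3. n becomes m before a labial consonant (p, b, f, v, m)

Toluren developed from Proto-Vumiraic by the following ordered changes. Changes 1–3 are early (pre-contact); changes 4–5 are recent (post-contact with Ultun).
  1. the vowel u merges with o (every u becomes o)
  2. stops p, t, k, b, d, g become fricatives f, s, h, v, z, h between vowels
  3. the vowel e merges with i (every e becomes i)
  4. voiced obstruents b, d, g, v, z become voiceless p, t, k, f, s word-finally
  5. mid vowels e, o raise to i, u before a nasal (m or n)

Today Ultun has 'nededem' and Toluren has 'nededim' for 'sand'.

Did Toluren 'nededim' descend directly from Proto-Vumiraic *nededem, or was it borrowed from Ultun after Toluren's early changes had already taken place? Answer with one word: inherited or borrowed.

If inherited, *nededem would pass through all of Toluren's changes:
Toluren: start from *nededem.
  rule 1: no change — nededem
  rule 2 (intervocalic lenition): nededem → nezezem
  rule 3 (vowel merger): nezezem → nizizim
  rule 4: no change — nizizim
  rule 5: no change — nizizim
  ⇒ Toluren nizizim
If borrowed from Ultun 'nededem' after the early changes, it would undergo only the recent ones:
  rule 4 (final devoicing): no change (nededem)
  rule 5 (pre-nasal raising): nededem → nededim
  ⇒ as a loan: nededim
Toluren 'nededim' matches the loan outcome 'nededim', not the inherited 'nizizim' — it skipped the early Toluren changes, so it was borrowed from Ultun.

borrowed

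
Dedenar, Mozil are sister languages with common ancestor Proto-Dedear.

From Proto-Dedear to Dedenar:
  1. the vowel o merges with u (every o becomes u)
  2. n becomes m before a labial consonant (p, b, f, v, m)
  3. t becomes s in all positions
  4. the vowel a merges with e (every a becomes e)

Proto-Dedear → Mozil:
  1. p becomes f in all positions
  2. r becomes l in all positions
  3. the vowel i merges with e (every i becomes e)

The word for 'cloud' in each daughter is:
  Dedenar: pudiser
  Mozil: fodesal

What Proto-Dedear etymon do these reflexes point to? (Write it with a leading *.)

Position 1: Dedenar has p, Mozil has f. Dedenar preserves p here (none of its changes turn any other segment into p), so the proto-segment is *p.
Position 6: Dedenar has e, Mozil has a. Mozil preserves a here (none of its changes turn any other segment into a), so the proto-segment is *a.
Continuing position by position gives *podisar; check it forward:
Dedenar: *podisar > pudisar > pudiser  (by vowel merger, vowel merger)
Mozil: *podisar > fodisar > fodisal > fodesal  (by unconditioned shift, unconditioned shift, vowel merger)
Only *podisar yields all of Dedenar pudiser, Mozil fodesal.

*podisar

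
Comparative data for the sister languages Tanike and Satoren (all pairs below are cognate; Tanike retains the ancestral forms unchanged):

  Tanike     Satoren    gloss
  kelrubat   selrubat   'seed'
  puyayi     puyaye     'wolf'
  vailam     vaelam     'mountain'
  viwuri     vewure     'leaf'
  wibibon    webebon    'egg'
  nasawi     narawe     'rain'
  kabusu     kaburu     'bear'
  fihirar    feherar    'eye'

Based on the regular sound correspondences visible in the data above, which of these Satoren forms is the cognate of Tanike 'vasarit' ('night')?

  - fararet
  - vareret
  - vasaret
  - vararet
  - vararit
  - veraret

vararet

nasawi ~ narawe — Tanike s corresponds to Satoren r between vowels (before a back vowel).
viwuri ~ vewure, fihirar ~ feherar — Tanike i corresponds to Satoren e after a consonant, before a consonant other than r, m, n, p, b, f, v.
Applying these to Tanike 'vasarit':
  vasarit → vararit   (s→r between vowels (before a back vowel))
  vararit → vararet   (i→e after a consonant, before a consonant other than r, m, n, p, b, f, v)
So the Satoren cognate is 'vararet'.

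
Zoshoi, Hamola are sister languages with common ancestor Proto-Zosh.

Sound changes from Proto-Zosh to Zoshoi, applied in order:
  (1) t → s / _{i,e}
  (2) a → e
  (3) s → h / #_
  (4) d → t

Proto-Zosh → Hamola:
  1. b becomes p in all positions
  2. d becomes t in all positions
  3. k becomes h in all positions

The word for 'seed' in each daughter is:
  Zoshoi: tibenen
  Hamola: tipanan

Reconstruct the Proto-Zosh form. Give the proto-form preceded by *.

Position 4: Zoshoi has e, Hamola has a. Hamola preserves a here (none of its changes turn any other segment into a), so the proto-segment is *a.
Position 6: Zoshoi has e, Hamola has a. Hamola preserves a here (none of its changes turn any other segment into a), so the proto-segment is *a.
Position 1: Zoshoi has t, Hamola has t. Taking the neighbouring segments as reconstructed: Zoshoi t can only go back to *d; Hamola t could go back to *t or *d — the one source consistent with every daughter is *d.
This points to *dibanan. Verify forward in each daughter:
Zoshoi: start from *dibanan.
  rule 1: no change — dibanan
  rule 2 (vowel merger): dibanan → dibenen
  rule 3: no change — dibenen
  rule 4 (unconditioned shift): dibenen → tibenen
  ⇒ Zoshoi tibenen
Hamola: *dibanan
  dibanan → dipanan   [unconditioned shift]
  dipanan → tipanan   [unconditioned shift]
  tipanan (rule 3 does not apply)
  giving Hamola tipanan.
No other proto-form is consistent with every reflex, so the reconstruction is *dibanan.

*dibanan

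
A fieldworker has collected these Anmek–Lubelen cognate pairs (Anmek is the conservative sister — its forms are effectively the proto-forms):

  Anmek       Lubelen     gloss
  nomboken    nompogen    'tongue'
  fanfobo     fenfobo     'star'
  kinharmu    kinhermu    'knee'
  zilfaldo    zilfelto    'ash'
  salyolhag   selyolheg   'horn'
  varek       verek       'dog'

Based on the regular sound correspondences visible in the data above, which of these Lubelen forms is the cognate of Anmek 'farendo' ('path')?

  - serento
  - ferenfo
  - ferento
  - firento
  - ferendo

ferento

kinharmu ~ kinhermu, varek ~ verek — Anmek a corresponds to Lubelen e after a consonant, before r.
zilfaldo ~ zilfelto — Anmek d corresponds to Lubelen t after a consonant, before a back vowel.
Applying these to Anmek 'farendo':
  farendo → ferendo   (a→e after a consonant, before r)
  ferendo → ferento   (d→t after a consonant, before a back vowel)
So the Lubelen cognate is 'ferento'.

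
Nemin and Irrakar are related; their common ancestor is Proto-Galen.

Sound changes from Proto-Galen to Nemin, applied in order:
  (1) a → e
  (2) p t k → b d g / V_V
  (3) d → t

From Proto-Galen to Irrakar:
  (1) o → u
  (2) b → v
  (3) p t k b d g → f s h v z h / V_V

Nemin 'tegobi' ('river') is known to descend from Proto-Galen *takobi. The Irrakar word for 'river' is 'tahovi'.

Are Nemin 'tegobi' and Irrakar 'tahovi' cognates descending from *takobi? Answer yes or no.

no

Derive the expected Irrakar reflex of *takobi:
Irrakar: *takobi
  takobi → takubi   [vowel merger]
  takubi → takuvi   [unconditioned shift]
  takuvi → tahuvi   [intervocalic lenition]
  giving Irrakar tahuvi.
The regular Irrakar reflex would be 'tahuvi', but the attested form is 'tahovi'. The correspondence is irregular, so they are not cognates (the Irrakar form has a different source).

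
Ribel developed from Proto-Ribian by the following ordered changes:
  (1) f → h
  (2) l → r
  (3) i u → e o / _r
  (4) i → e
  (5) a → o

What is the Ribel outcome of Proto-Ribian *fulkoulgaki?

horkoorgoke

Ribel: *fulkoulgaki > hulkoulgaki > hurkourgaki > horkoorgaki > horkoorgake > horkoorgoke  (by unconditioned shift, unconditioned shift, pre-rhotic lowering, vowel merger, vowel merger)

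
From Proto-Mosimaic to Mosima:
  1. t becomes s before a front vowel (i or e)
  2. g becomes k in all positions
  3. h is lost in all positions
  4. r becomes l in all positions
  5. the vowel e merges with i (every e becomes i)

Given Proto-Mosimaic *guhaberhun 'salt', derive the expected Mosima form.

Mosima: start from *guhaberhun.
  rule 1: no change — guhaberhun
  rule 2 (unconditioned shift): guhaberhun → kuhaberhun
  rule 3 (h-loss): kuhaberhun → kuaberun
  rule 4 (unconditioned shift): kuaberun → kuabelun
  rule 5 (vowel merger): kuabelun → kuabilun
  ⇒ Mosima kuabilun

kuabilun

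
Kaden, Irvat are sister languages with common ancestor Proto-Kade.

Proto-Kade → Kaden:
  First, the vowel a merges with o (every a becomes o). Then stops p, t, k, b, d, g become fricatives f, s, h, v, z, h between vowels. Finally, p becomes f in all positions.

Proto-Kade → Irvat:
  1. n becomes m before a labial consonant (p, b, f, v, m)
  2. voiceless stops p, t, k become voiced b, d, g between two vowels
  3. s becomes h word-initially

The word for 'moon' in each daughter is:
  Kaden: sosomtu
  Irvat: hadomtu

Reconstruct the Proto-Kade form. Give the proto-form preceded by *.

*satomtu

Position 3: Kaden has s, Irvat has d. Taking the neighbouring segments as reconstructed: Kaden s could go back to *t or *s; Irvat d could go back to *t or *d — the one source consistent with every daughter is *t.
Position 2: Kaden has o, Irvat has a. Irvat preserves a here (none of its changes turn any other segment into a), so the proto-segment is *a.
Position 1: Kaden has s, Irvat has h. Taking the neighbouring segments as reconstructed: Kaden s can only go back to *s; Irvat h could go back to *s or *h — the one source consistent with every daughter is *s.
Continuing position by position gives *satomtu; check it forward:
Kaden: *satomtu
  satomtu → sotomtu   [vowel merger]
  sotomtu → sosomtu   [intervocalic lenition]
  sosomtu (rule 3 does not apply)
  giving Kaden sosomtu.
Irvat: *satomtu
  satomtu (rule 1 does not apply)
  satomtu → sadomtu   [intervocalic voicing]
  sadomtu → hadomtu   [debuccalisation]
  giving Irvat hadomtu.
*satomtu is the unique common source.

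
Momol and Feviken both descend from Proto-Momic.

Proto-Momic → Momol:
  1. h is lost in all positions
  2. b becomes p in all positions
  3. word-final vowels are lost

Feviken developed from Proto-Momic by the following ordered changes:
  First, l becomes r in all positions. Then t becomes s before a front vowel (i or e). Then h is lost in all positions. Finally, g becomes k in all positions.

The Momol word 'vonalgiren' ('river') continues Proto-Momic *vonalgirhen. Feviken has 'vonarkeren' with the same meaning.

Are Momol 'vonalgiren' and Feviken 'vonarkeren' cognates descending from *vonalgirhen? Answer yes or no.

no

Derive the expected Feviken reflex of *vonalgirhen:
Feviken: *vonalgirhen > vonargirhen > vonargiren > vonarkiren  (by unconditioned shift, h-loss, unconditioned shift)
The regular Feviken reflex would be 'vonarkiren', but the attested form is 'vonarkeren'. The correspondence is irregular, so they are not cognates (the Feviken form has a different source).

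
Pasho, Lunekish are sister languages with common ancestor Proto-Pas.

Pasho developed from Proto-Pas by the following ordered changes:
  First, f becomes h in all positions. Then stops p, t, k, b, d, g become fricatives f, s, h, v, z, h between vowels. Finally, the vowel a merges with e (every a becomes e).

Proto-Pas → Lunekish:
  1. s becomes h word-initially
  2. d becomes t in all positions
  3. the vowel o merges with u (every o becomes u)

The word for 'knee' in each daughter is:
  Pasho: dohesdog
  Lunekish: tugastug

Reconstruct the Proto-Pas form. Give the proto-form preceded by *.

*dogasdog

Position 3: Pasho has h, Lunekish has g. Lunekish preserves g here (none of its changes turn any other segment into g), so the proto-segment is *g.
Position 4: Pasho has e, Lunekish has a. Lunekish preserves a here (none of its changes turn any other segment into a), so the proto-segment is *a.
Continuing position by position gives *dogasdog; check it forward:
Pasho: *dogasdog > dohasdog > dohesdog  (by intervocalic lenition, vowel merger)
Lunekish: *dogasdog > togastog > tugastug  (by unconditioned shift, vowel merger)
Only *dogasdog yields all of Pasho dohesdog, Lunekish tugastug.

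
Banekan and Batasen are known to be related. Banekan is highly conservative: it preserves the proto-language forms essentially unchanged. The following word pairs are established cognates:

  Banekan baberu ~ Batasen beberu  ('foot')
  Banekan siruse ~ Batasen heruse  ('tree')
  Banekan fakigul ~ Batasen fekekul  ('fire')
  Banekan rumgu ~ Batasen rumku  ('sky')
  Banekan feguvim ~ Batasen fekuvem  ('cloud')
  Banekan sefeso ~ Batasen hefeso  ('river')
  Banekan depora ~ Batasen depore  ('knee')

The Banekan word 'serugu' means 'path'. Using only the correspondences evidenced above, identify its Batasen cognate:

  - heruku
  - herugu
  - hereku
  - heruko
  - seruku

heruku

sefeso ~ hefeso — Banekan s corresponds to Batasen h word-initially before a front vowel.
fakigul ~ fekekul, feguvim ~ fekuvem — Banekan g corresponds to Batasen k between vowels (before a back vowel).
Applying these to Banekan 'serugu':
  serugu → herugu   (s→h word-initially before a front vowel)
  herugu → heruku   (g→k between vowels (before a back vowel))
So the Batasen cognate is 'heruku'.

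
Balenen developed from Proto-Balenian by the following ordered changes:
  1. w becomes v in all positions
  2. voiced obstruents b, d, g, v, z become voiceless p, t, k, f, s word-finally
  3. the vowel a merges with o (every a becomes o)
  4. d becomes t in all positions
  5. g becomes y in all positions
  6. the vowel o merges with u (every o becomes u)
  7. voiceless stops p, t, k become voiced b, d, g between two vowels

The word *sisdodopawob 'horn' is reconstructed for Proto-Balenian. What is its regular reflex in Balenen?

sistudubuvup

Balenen: start from *sisdodopawob.
  rule 1 (unconditioned shift): sisdodopawob → sisdodopavob
  rule 2 (final devoicing): sisdodopavob → sisdodopavop
  rule 3 (vowel merger): sisdodopavop → sisdodopovop
  rule 4 (unconditioned shift): sisdodopovop → sistotopovop
  rule 5: no change — sistotopovop
  rule 6 (vowel merger): sistotopovop → sistutupuvup
  rule 7 (intervocalic voicing): sistutupuvup → sistudubuvup
  ⇒ Balenen sistudubuvup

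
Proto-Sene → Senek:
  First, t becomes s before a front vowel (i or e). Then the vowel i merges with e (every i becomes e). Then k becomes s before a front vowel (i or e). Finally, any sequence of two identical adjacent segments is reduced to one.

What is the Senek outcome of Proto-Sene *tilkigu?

selsegu

Senek: start from *tilkigu.
  rule 1 (palatalisation): tilkigu → silkigu
  rule 2 (vowel merger): silkigu → selkegu
  rule 3 (palatalisation): selkegu → selsegu
  rule 4: no change — selsegu
  ⇒ Senek selsegu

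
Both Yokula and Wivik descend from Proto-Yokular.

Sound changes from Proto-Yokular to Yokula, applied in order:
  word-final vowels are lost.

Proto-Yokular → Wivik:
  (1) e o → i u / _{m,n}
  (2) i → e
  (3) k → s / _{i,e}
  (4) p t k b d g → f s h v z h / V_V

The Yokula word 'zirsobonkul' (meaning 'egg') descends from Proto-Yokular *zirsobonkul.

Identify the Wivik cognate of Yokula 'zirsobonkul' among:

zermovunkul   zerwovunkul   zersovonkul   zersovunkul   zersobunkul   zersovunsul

zersovunkul

Wivik: *zirsobonkul > zirsobunkul > zersobunkul > zersovunkul  (by pre-nasal raising, vowel merger, intervocalic lenition)
Only 'zersovunkul' matches the regular Wivik development of *zirsobonkul.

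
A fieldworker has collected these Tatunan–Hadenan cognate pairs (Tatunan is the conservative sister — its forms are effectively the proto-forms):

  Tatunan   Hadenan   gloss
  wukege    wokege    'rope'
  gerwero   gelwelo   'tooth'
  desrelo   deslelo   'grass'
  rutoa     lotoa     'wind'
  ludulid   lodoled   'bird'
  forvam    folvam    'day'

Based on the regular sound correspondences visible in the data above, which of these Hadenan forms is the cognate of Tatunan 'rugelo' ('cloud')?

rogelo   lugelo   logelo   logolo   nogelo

logelo

rutoa ~ lotoa — Tatunan r corresponds to Hadenan l word-initially before a back vowel.
wukege ~ wokege, rutoa ~ lotoa — Tatunan u corresponds to Hadenan o after a consonant, before a consonant other than r, m, n, p, b, f, v.
Applying these to Tatunan 'rugelo':
  rugelo → lugelo   (r→l word-initially before a back vowel)
  lugelo → logelo   (u→o after a consonant, before a consonant other than r, m, n, p, b, f, v)
So the Hadenan cognate is 'logelo'.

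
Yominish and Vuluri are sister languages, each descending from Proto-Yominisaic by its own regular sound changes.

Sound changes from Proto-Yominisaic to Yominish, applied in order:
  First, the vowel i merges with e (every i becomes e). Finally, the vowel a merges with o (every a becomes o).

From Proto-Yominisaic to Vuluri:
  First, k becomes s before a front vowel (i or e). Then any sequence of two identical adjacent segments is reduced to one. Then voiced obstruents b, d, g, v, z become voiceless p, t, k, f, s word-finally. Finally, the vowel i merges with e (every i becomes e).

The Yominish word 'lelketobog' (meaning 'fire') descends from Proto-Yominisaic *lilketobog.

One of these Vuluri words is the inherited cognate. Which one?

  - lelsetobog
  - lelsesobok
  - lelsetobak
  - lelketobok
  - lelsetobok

lelsetobok

Vuluri: *lilketobog
  lilketobog → lilsetobog   [palatalisation]
  lilsetobog (rule 2 does not apply)
  lilsetobog → lilsetobok   [final devoicing]
  lilsetobok → lelsetobok   [vowel merger]
  giving Vuluri lelsetobok.
Among the options, 'lelsetobok' alone shows every Vuluri change applied in order.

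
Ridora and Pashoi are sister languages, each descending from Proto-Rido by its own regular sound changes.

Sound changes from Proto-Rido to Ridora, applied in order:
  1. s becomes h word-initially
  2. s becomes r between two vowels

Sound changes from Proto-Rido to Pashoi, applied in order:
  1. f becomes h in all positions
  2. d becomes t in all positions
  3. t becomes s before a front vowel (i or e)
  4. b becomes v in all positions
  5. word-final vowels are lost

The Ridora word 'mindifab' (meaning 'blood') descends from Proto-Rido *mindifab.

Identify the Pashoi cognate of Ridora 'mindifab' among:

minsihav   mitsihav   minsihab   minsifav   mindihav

minsihav

Pashoi: *mindifab
  mindifab → mindihab   [unconditioned shift]
  mindihab → mintihab   [unconditioned shift]
  mintihab → minsihab   [palatalisation]
  minsihab → minsihav   [unconditioned shift]
  minsihav (rule 5 does not apply)
  giving Pashoi minsihav.
The other candidates each miss or misapply at least one Pashoi change.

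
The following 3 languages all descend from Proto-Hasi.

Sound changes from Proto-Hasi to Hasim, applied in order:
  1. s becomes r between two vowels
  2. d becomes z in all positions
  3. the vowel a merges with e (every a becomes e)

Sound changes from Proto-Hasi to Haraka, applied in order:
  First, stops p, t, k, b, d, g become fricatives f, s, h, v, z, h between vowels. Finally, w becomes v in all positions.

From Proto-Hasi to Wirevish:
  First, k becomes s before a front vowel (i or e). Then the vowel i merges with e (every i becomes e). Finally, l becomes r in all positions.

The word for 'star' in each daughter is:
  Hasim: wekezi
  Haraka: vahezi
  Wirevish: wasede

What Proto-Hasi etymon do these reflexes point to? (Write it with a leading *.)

*wakedi

Position 3: Hasim has k, Haraka has h, Wirevish has s. Hasim preserves k here (none of its changes turn any other segment into k), so the proto-segment is *k.
Position 5: Hasim has z, Haraka has z, Wirevish has d. Wirevish preserves d here (none of its changes turn any other segment into d), so the proto-segment is *d.
Position 2: Hasim has e, Haraka has a, Wirevish has a. Haraka preserves a here (none of its changes turn any other segment into a), so the proto-segment is *a.
Continuing position by position gives *wakedi; check it forward:
Hasim: *wakedi > wakezi > wekezi  (by unconditioned shift, vowel merger)
Haraka: *wakedi > wahezi > vahezi  (by intervocalic lenition, unconditioned shift)
Wirevish: start from *wakedi.
  rule 1 (palatalisation): wakedi → wasedi
  rule 2 (vowel merger): wasedi → wasede
  rule 3: no change — wasede
  ⇒ Wirevish wasede
No other proto-form is consistent with every reflex, so the reconstruction is *wakedi.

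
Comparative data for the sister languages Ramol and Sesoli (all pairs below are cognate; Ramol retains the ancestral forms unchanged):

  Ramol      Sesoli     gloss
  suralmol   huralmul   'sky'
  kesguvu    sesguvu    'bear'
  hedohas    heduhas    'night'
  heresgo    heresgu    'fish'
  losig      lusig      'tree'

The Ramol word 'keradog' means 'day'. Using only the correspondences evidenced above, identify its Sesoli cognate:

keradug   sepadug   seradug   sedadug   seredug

seradug

kesguvu ~ sesguvu — Ramol k corresponds to Sesoli s word-initially before a front vowel.
suralmol ~ huralmul, hedohas ~ heduhas — Ramol o corresponds to Sesoli u after a consonant, before a consonant other than r, m, n, p, b, f, v.
Applying these to Ramol 'keradog':
  keradog → seradog   (k→s word-initially before a front vowel)
  seradog → seradug   (o→u after a consonant, before a consonant other than r, m, n, p, b, f, v)
So the Sesoli cognate is 'seradug'.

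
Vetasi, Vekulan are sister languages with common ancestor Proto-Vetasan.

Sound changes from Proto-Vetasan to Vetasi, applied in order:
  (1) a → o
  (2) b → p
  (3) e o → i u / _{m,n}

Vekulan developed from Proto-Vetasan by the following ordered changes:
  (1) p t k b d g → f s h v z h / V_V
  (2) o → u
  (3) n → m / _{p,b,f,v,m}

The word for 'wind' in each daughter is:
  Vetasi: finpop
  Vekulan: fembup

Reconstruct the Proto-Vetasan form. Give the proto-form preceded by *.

Position 4: Vetasi has p, Vekulan has b. Vekulan preserves b here (none of its changes turn any other segment into b), so the proto-segment is *b.
Position 3: Vetasi has n, Vekulan has m. Vetasi preserves n here (none of its changes turn any other segment into n), so the proto-segment is *n.
Continuing position by position gives *fenbop; check it forward:
Vetasi: *fenbop
  fenbop (rule 1 does not apply)
  fenbop → fenpop   [unconditioned shift]
  fenpop → finpop   [pre-nasal raising]
  giving Vetasi finpop.
Vekulan: *fenbop
  fenbop (rule 1 does not apply)
  fenbop → fenbup   [vowel merger]
  fenbup → fembup   [nasal place assimilation]
  giving Vekulan fembup.
No other proto-form is consistent with every reflex, so the reconstruction is *fenbop.

*fenbop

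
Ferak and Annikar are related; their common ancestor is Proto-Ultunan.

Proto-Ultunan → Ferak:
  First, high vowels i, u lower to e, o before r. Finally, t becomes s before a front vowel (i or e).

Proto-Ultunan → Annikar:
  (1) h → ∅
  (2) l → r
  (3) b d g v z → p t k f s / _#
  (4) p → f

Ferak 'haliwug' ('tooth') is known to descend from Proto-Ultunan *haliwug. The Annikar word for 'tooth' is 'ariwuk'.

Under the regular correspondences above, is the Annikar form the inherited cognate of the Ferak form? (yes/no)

yes

Derive the expected Annikar reflex of *haliwug:
Annikar: *haliwug
  haliwug → aliwug   [h-loss]
  aliwug → ariwug   [unconditioned shift]
  ariwug → ariwuk   [final devoicing]
  ariwuk (rule 4 does not apply)
  giving Annikar ariwuk.
Annikar 'ariwuk' matches the regular reflex exactly, so the pair is cognate.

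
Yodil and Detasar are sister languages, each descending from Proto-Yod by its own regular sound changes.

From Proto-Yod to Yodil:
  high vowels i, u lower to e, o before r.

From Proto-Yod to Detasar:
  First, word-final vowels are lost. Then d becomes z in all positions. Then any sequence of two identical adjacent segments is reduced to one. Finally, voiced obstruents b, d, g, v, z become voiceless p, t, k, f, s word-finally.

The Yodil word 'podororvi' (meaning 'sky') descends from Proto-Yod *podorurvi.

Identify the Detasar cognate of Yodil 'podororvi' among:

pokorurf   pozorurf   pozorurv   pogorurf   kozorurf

pozorurf

Detasar: *podorurvi
  podorurvi → podorurv   [apocope]
  podorurv → pozorurv   [unconditioned shift]
  pozorurv (rule 3 does not apply)
  pozorurv → pozorurf   [final devoicing]
  giving Detasar pozorurf.
The other candidates each miss or misapply at least one Detasar change.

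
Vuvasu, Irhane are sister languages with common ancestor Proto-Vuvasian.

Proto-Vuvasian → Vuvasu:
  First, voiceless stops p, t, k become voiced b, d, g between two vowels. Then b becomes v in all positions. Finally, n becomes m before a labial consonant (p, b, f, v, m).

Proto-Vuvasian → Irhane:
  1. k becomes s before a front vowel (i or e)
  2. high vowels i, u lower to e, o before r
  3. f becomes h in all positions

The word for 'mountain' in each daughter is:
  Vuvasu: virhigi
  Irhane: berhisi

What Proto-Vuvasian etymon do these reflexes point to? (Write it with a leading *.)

*birhiki

Position 6: Vuvasu has g, Irhane has s. Taking the neighbouring segments as reconstructed: Vuvasu g could go back to *k or *g; Irhane s could go back to *k or *s — the one source consistent with every daughter is *k.
Position 1: Vuvasu has v, Irhane has b. Irhane preserves b here (none of its changes turn any other segment into b), so the proto-segment is *b.
Position 2: Vuvasu has i, Irhane has e. Vuvasu preserves i here (none of its changes turn any other segment into i), so the proto-segment is *i.
The remaining positions agree across the daughters. Check the candidate against every language:
Vuvasu: start from *birhiki.
  rule 1 (intervocalic voicing): birhiki → birhigi
  rule 2 (unconditioned shift): birhigi → virhigi
  rule 3: no change — virhigi
  ⇒ Vuvasu virhigi
Irhane: *birhiki
  birhiki → birhisi   [palatalisation]
  birhisi → berhisi   [pre-rhotic lowering]
  berhisi (rule 3 does not apply)
  giving Irhane berhisi.
No other proto-form is consistent with every reflex, so the reconstruction is *birhiki.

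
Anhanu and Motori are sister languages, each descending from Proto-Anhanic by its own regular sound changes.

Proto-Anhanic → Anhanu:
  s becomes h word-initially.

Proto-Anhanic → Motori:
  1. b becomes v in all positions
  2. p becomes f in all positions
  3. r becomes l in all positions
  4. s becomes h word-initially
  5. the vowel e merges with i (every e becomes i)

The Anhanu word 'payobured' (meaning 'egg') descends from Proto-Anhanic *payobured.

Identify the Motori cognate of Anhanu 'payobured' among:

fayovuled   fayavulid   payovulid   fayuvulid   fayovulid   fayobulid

fayovulid

Motori: *payobured
  payobured → payovured   [unconditioned shift]
  payovured → fayovured   [unconditioned shift]
  fayovured → fayovuled   [unconditioned shift]
  fayovuled (rule 4 does not apply)
  fayovuled → fayovulid   [vowel merger]
  giving Motori fayovulid.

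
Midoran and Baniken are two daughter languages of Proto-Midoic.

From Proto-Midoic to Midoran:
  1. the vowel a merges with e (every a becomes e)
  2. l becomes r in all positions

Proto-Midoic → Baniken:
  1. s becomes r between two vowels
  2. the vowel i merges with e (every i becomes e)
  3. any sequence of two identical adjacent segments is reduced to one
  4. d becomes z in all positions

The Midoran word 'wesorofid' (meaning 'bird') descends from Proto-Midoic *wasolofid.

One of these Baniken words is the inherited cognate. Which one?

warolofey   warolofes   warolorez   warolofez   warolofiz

warolofez

Baniken: *wasolofid
  wasolofid → warolofid   [rhotacism]
  warolofid → warolofed   [vowel merger]
  warolofed (rule 3 does not apply)
  warolofed → warolofez   [unconditioned shift]
  giving Baniken warolofez.
Among the options, 'warolofez' alone shows every Baniken change applied in order.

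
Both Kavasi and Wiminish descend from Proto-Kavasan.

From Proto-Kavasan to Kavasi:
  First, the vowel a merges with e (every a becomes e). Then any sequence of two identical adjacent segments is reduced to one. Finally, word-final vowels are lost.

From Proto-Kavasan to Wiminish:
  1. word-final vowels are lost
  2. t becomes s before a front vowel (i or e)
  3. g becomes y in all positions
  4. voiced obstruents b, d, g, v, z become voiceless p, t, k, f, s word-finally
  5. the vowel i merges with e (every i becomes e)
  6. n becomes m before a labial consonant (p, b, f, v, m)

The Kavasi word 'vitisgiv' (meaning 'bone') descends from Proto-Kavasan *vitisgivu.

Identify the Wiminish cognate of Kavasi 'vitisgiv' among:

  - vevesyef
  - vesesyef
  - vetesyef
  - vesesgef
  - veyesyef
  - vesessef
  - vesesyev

vesesyef

Wiminish: *vitisgivu
  vitisgivu → vitisgiv   [apocope]
  vitisgiv → visisgiv   [palatalisation]
  visisgiv → visisyiv   [unconditioned shift]
  visisyiv → visisyif   [final devoicing]
  visisyif → vesesyef   [vowel merger]
  vesesyef (rule 6 does not apply)
  giving Wiminish vesesyef.
Among the options, 'vesesyef' alone shows every Wiminish change applied in order.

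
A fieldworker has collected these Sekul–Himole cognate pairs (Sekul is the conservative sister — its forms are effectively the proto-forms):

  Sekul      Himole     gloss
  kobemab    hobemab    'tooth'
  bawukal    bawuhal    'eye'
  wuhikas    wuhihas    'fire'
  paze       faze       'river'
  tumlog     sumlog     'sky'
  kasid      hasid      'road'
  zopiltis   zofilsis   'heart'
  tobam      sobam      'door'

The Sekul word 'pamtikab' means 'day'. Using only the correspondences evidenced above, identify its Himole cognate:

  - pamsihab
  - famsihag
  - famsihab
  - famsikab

paze ~ faze — Sekul p corresponds to Himole f word-initially before a back vowel.
zopiltis ~ zofilsis — Sekul t corresponds to Himole s after a consonant, before a front vowel.
bawukal ~ bawuhal, wuhikas ~ wuhihas — Sekul k corresponds to Himole h between vowels (before a back vowel).
Applying these to Sekul 'pamtikab':
  pamtikab → famtikab   (p→f word-initially before a back vowel)
  famtikab → famsikab   (t→s after a consonant, before a front vowel)
  famsikab → famsihab   (k→h between vowels (before a back vowel))
So the Himole cognate is 'famsihab'.

famsihab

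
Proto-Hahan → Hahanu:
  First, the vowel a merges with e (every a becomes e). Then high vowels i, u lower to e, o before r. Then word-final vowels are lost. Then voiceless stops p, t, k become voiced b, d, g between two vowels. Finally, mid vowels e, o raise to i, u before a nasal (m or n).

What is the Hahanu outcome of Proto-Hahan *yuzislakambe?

yuzislegimb

Hahanu: *yuzislakambe > yuzislekembe > yuzislekemb > yuzislegemb > yuzislegimb  (by vowel merger, apocope, intervocalic voicing, pre-nasal raising)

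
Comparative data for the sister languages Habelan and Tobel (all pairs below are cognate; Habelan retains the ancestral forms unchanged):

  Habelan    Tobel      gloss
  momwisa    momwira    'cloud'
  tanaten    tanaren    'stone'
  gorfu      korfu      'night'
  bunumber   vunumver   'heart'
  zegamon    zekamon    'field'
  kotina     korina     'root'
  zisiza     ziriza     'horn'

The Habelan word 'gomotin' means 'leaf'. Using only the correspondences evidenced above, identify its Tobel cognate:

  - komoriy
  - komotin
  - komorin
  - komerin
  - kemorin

komorin

gorfu ~ korfu — Habelan g corresponds to Tobel k word-initially before a back vowel.
kotina ~ korina — Habelan t corresponds to Tobel r between vowels (before a front vowel).
Applying these to Habelan 'gomotin':
  gomotin → komotin   (g→k word-initially before a back vowel)
  komotin → komorin   (t→r between vowels (before a front vowel))
So the Tobel cognate is 'komorin'.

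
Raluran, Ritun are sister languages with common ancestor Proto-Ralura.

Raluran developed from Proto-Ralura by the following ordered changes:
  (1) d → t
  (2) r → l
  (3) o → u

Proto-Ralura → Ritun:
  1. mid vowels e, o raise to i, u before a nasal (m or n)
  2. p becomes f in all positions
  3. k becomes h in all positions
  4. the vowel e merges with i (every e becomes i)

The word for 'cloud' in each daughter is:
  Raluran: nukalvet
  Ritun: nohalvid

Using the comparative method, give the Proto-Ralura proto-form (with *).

*nokalved

Position 7: Raluran has e, Ritun has i. Raluran preserves e here (none of its changes turn any other segment into e), so the proto-segment is *e.
Position 8: Raluran has t, Ritun has d. Ritun preserves d here (none of its changes turn any other segment into d), so the proto-segment is *d.
Position 2: Raluran has u, Ritun has o. Ritun preserves o here (none of its changes turn any other segment into o), so the proto-segment is *o.
This points to *nokalved. Verify forward in each daughter:
Raluran: *nokalved > nokalvet > nukalvet  (by unconditioned shift, vowel merger)
Ritun: *nokalved
  nokalved (rule 1 does not apply)
  nokalved (rule 2 does not apply)
  nokalved → nohalved   [unconditioned shift]
  nohalved → nohalvid   [vowel merger]
  giving Ritun nohalvid.
No other proto-form is consistent with every reflex, so the reconstruction is *nokalved.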